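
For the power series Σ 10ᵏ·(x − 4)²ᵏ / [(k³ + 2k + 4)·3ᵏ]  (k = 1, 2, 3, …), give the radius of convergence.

R = √30/10

Ratio test: |a_{k+1}/a_k| = [(k³ + 2k + 4)/((k+1)³ + 2(k+1) + 4)] · 10/3 → 10/3 as k → ∞.
Since the exponent of (x − 4) increases by 2 each term, convergence requires |x − 4|² < 3/10, hence R = √30/10.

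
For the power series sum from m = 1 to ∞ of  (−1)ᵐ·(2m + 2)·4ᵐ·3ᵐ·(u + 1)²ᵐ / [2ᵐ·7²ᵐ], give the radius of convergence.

Ratio test: |a_{m+1}/a_m| = [(2(m+1) + 2)/(2m + 2)] · 4·3/(2·49) → 6/49 as m → ∞.
Writing y = (u + 1)², the series in y has radius 49/6, so |u + 1| < √(49/6) and R = 7√6/6.

R = 7√6/6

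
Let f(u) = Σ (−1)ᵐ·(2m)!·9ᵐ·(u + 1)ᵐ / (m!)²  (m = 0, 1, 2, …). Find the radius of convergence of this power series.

Apply the ratio test: |a_{m+1}| / |a_m| = (2m+1)·(2m+2)/(m+1)² · 9, which tends to 36 as m → ∞.
Thus R = 1/(36) = 1/36.

R = 1/36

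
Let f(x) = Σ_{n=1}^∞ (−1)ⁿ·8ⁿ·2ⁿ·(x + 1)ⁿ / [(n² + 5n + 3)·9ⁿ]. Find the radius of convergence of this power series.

Apply the ratio test: |a_{n+1}| / |a_n| = [(n² + 5n + 3)/((n+1)² + 5(n+1) + 3)] · 8·2/9, which tends to 16/9 as n → ∞.
Thus R = 1/(16/9) = 9/16.

R = 9/16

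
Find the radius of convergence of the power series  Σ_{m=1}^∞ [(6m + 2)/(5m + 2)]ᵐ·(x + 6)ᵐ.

R = 5/6

By the Cauchy root test, |a_m|^(1/m) = (6m + 2)/(5m + 2) → 6/5.
Convergence for |x + 6| · 6/5 < 1, i.e. |x + 6| < 5/6. So R = 5/6.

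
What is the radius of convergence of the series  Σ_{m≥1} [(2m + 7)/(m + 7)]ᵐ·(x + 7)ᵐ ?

R = 1/2

By the Cauchy root test, |a_m|^(1/m) = (2m + 7)/(m + 7) → 2.
Thus R = 1/(2) = 1/2.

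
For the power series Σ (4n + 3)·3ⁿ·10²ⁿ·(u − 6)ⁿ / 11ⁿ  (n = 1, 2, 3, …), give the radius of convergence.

By the ratio test, |a_{n+1}/a_n| = [(4(n+1) + 3)/(4n + 3)] · 3·100/11 → 300/11.
Convergence for |u − 6| · 300/11 < 1, i.e. |u − 6| < 11/300. So R = 11/300.

R = 11/300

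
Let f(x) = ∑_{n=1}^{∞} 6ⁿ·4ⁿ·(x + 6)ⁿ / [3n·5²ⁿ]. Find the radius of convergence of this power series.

The ratio of consecutive coefficients is [3n/3(n+1)] · 6·4/25 → 24/25.
Thus R = 1/(24/25) = 25/24.

R = 25/24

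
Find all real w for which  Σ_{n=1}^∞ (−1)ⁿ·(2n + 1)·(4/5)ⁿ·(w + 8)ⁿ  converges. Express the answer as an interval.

(-37/4, -27/4)

Apply the ratio test: |a_{n+1}| / |a_n| = [(2(n+1) + 1)/(2n + 1)] · 4/5, which tends to 4/5 as n → ∞.
Thus R = 1/(4/5) = 5/4.
Endpoint w = -27/4: the n-th term does not approach 0; divergence by the term test.
When w = -37/4, the n-th term does not approach 0; divergence by the term test.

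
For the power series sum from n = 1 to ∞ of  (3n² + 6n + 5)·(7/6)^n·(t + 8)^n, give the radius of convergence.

Apply the ratio test: |a_{n+1}| / |a_n| = [(3(n+1)² + 6(n+1) + 5)/(3n² + 6n + 5)] · 7/6, which tends to 7/6 as n → ∞.
Convergence for |t + 8| · 7/6 < 1, i.e. |t + 8| < 6/7. So R = 6/7.

R = 6/7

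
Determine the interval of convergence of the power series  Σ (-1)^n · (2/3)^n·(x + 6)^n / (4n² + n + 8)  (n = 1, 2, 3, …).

The ratio of consecutive coefficients is [(4n² + n + 8)/(4(n+1)² + (n+1) + 8)] · 2/3 → 2/3.
Thus R = 1/(2/3) = 3/2.
At x = -9/2: the terms are on the order of 1/n², so the series converges absolutely by comparison with the p-series (p = 2 > 1).
At x = -15/2: the terms are on the order of 1/n², so the series converges absolutely by comparison with the p-series (p = 2 > 1).

[-15/2, -9/2]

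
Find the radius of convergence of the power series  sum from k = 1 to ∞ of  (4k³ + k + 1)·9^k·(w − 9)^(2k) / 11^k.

R = √11/3

Apply the ratio test: |a_{k+1}| / |a_k| = [(4(k+1)³ + (k+1) + 1)/(4k³ + k + 1)] · 9/11, which tends to 9/11 as k → ∞.
Writing y = (w − 9)², the series in y has radius 11/9, so |w − 9| < √(11/9) and R = √11/3.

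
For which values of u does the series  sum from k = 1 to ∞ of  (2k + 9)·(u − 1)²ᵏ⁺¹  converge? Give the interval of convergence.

(0, 2)

The ratio of consecutive coefficients is (2(k+1) + 9)/(2k + 9) → 1.
Since the exponent of (u − 1) increases by 2 each term, convergence requires |u − 1|² < 1, hence R = 1.
Endpoint u = 2: the terms have absolute value of order k, which does not tend to 0, so the series diverges by the divergence test.
When u = 0, the terms do not tend to 0, so the series diverges.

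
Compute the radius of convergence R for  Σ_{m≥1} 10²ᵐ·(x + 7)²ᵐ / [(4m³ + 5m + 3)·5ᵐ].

R = √5/10

Ratio test: |a_{m+1}/a_m| = [(4m³ + 5m + 3)/(4(m+1)³ + 5(m+1) + 3)] · 100/5 → 20 as m → ∞.
Writing y = (x + 7)², the series in y has radius 1/20, so |x + 7| < √(1/20) and R = √5/10.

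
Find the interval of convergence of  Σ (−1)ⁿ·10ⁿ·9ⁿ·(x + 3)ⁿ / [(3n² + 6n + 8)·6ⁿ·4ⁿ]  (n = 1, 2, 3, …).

The ratio of consecutive coefficients is [(3n² + 6n + 8)/(3(n+1)² + 6(n+1) + 8)] · 10·9/(6·4) → 15/4.
The series converges when 15/4 · |x + 3| < 1, giving R = 4/15.
When x = -41/15, the series is dominated by a constant times Σ 1/n², which converges (p = 2 > 1).
At x = -49/15: the series is dominated by a constant times Σ 1/n², which converges (p = 2 > 1).

[-49/15, -41/15]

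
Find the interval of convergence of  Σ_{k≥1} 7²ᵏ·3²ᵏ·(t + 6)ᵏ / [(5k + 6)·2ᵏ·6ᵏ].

[-886/147, -878/147)

The ratio of consecutive coefficients is [(5k + 6)/(5(k+1) + 6)] · 49·9/(2·6) → 147/4.
Thus R = 1/(147/4) = 4/147.
At t = -878/147: comparison with the harmonic series Σ 1/k shows the series diverges.
At t = -886/147: an alternating series whose terms decrease to 0 in absolute value, so it converges by the Leibniz criterion.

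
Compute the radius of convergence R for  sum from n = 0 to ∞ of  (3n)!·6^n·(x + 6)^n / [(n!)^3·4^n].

R = 2/81

By the ratio test, |a_{n+1}/a_n| = (3n+1)·(3n+2)·(3n+3)/(n+1)³ · 6/4 → 81/2.
Thus R = 1/(81/2) = 2/81.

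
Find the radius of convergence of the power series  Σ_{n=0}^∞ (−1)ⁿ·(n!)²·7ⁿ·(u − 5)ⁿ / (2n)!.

R = 4/7

By the ratio test, |a_{n+1}/a_n| = (n+1)²/[(2n+1)·(2n+2)] · 7 → 7/4.
Thus R = 1/(7/4) = 4/7.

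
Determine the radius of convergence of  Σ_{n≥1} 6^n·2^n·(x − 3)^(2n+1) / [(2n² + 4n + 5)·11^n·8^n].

R = √66/3

Apply the ratio test: |a_{n+1}| / |a_n| = [(2n² + 4n + 5)/(2(n+1)² + 4(n+1) + 5)] · 6·2/(11·8), which tends to 3/22 as n → ∞.
Writing y = (x − 3)², the series in y has radius 22/3, so |x − 3| < √(22/3) and R = √66/3.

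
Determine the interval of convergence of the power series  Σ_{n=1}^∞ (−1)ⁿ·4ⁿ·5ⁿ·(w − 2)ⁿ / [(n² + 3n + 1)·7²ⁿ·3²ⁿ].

Ratio test: |a_{n+1}/a_n| = [(n² + 3n + 1)/((n+1)² + 3(n+1) + 1)] · 4·5/(49·9) → 20/441 as n → ∞.
Convergence for |w − 2| · 20/441 < 1, i.e. |w − 2| < 441/20. So R = 441/20.
Check w = 481/20: the series is dominated by a constant times Σ 1/n², which converges (p = 2 > 1).
At w = -401/20: absolute convergence follows by limit comparison with Σ 1/n².

[-401/20, 481/20]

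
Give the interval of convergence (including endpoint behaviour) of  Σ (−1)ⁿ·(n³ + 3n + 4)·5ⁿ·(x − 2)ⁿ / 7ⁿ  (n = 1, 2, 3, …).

(3/5, 17/5)

Ratio test: |a_{n+1}/a_n| = [((n+1)³ + 3(n+1) + 4)/(n³ + 3n + 4)] · 5/7 → 5/7 as n → ∞.
Hence the series converges for |x − 2| < 1/(5/7) = 7/5, so the radius of convergence is 7/5.
Check x = 17/5: the n-th term does not approach 0; divergence by the term test.
Endpoint x = 3/5: the n-th term does not approach 0; divergence by the term test.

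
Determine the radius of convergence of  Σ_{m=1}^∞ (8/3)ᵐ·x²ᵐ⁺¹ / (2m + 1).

Ratio test: |a_{m+1}/a_m| = [(2m + 1)/(2(m+1) + 1)] · 8/3 → 8/3 as m → ∞.
Since the exponent of x increases by 2 each term, convergence requires |x|² < 3/8, hence R = √6/4.

R = √6/4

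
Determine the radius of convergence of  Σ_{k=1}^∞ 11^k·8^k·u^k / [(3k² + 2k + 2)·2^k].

Apply the ratio test: |a_{k+1}| / |a_k| = [(3k² + 2k + 2)/(3(k+1)² + 2(k+1) + 2)] · 11·8/2, which tends to 44 as k → ∞.
The series converges when 44 · |u| < 1, giving R = 1/44.

R = 1/44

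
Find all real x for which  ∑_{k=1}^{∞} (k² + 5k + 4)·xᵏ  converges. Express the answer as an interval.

(-1, 1)

By the ratio test, |a_{k+1}/a_k| = ((k+1)² + 5(k+1) + 4)/(k² + 5k + 4) → 1.
Hence R = 1.
When x = 1, the terms have absolute value of order k², which does not tend to 0, so the series diverges by the divergence test.
Check x = -1: the terms have absolute value of order k², which does not tend to 0, so the series diverges by the divergence test.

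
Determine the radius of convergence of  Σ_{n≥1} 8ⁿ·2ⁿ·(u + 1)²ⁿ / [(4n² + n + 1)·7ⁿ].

R = √7/4

Ratio test: |a_{n+1}/a_n| = [(4n² + n + 1)/(4(n+1)² + (n+1) + 1)] · 8·2/7 → 16/7 as n → ∞.
Successive powers of (u + 1) differ by 2, so the series converges when |u + 1|² · 16/7 < 1, i.e. |u + 1| < √(7/16). So R = √7/4.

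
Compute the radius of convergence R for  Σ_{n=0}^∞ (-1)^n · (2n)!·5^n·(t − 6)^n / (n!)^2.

R = 1/20

Apply the ratio test: |a_{n+1}| / |a_n| = (2n+1)·(2n+2)/(n+1)² · 5, which tends to 20 as n → ∞.
Convergence for |t − 6| · 20 < 1, i.e. |t − 6| < 1/20. So R = 1/20.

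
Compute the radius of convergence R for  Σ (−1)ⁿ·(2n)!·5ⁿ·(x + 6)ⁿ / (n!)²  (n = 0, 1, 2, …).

R = 1/20

Apply the ratio test: |a_{n+1}| / |a_n| = (2n+1)·(2n+2)/(n+1)² · 5, which tends to 20 as n → ∞.
The series converges when 20 · |x + 6| < 1, giving R = 1/20.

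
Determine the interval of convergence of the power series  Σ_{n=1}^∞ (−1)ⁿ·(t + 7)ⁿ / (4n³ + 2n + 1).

[-8, -6]

Ratio test: |a_{n+1}/a_n| = (4n³ + 2n + 1)/(4(n+1)³ + 2(n+1) + 1) → 1 as n → ∞.
Hence R = 1.
Check t = -6: the terms are on the order of 1/n³, so the series converges absolutely by comparison with the p-series (p = 3 > 1).
Endpoint t = -8: absolute convergence follows by limit comparison with Σ 1/n³.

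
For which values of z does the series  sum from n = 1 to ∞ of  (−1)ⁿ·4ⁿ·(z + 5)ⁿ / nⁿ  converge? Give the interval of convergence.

By the Cauchy root test, |a_n|^(1/n) = 4/n → 0.
Since the n-th root of |a_n| tends to 0, the series converges for all real z; R = ∞.

(−∞, ∞)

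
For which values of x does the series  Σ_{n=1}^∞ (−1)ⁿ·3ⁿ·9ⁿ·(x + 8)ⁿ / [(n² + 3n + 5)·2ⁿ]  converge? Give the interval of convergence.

Ratio test: |a_{n+1}/a_n| = [(n² + 3n + 5)/((n+1)² + 3(n+1) + 5)] · 3·9/2 → 27/2 as n → ∞.
Hence the series converges for |x + 8| < 1/(27/2) = 2/27, so the radius of convergence is 2/27.
Endpoint x = -214/27: the terms are on the order of 1/n², so the series converges absolutely by comparison with the p-series (p = 2 > 1).
When x = -218/27, the terms are on the order of 1/n², so the series converges absolutely by comparison with the p-series (p = 2 > 1).

[-218/27, -214/27]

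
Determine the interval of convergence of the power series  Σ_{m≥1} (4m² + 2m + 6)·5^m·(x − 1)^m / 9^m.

(-4/5, 14/5)

By the ratio test, |a_{m+1}/a_m| = [(4(m+1)² + 2(m+1) + 6)/(4m² + 2m + 6)] · 5/9 → 5/9.
Convergence for |x − 1| · 5/9 < 1, i.e. |x − 1| < 9/5. So R = 9/5.
At x = 14/5: the terms do not tend to 0, so the series diverges.
Endpoint x = -4/5: the m-th term does not approach 0; divergence by the term test.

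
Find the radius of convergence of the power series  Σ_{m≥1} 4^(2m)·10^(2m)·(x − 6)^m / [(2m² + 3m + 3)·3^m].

Apply the ratio test: |a_{m+1}| / |a_m| = [(2m² + 3m + 3)/(2(m+1)² + 3(m+1) + 3)] · 16·100/3, which tends to 1600/3 as m → ∞.
The series converges when 1600/3 · |x − 6| < 1, giving R = 3/1600.

R = 3/1600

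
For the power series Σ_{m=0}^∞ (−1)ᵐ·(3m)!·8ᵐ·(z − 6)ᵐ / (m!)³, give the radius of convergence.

The ratio of consecutive coefficients is (3m+1)·(3m+2)·(3m+3)/(m+1)³ · 8 → 216.
Convergence for |z − 6| · 216 < 1, i.e. |z − 6| < 1/216. So R = 1/216.

R = 1/216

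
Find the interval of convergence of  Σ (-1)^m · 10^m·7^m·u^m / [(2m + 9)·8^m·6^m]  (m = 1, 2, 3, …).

(-24/35, 24/35]

By the ratio test, |a_{m+1}/a_m| = [(2m + 9)/(2(m+1) + 9)] · 10·7/(8·6) → 35/24.
The series converges when 35/24 · |u| < 1, giving R = 24/35.
Endpoint u = 24/35: an alternating series whose terms decrease to 0 in absolute value, so it converges by the Leibniz criterion.
When u = -24/35, the terms behave like c/m; limit comparison with the harmonic series gives divergence.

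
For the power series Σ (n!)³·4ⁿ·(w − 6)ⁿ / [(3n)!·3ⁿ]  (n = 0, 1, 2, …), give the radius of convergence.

R = 81/4

Ratio test: |a_{n+1}/a_n| = (n+1)³/[(3n+1)·(3n+2)·(3n+3)] · 4/3 → 4/81 as n → ∞.
The series converges when 4/81 · |w − 6| < 1, giving R = 81/4.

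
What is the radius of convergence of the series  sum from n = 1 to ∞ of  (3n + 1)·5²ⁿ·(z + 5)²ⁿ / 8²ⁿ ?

By the ratio test, |a_{n+1}/a_n| = [(3(n+1) + 1)/(3n + 1)] · 25/64 → 25/64.
Since the exponent of (z + 5) increases by 2 each term, convergence requires |z + 5|² < 64/25, hence R = 8/5.

R = 8/5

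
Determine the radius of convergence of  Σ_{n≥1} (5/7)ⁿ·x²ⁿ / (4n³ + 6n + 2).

R = √35/5

Apply the ratio test: |a_{n+1}| / |a_n| = [(4n³ + 6n + 2)/(4(n+1)³ + 6(n+1) + 2)] · 5/7, which tends to 5/7 as n → ∞.
Since the exponent of x increases by 2 each term, convergence requires |x|² < 7/5, hence R = √35/5.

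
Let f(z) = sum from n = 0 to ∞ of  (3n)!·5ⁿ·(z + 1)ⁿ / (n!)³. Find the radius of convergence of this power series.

Apply the ratio test: |a_{n+1}| / |a_n| = (3n+1)·(3n+2)·(3n+3)/(n+1)³ · 5, which tends to 135 as n → ∞.
Hence the series converges for |z + 1| < 1/(135) = 1/135, so the radius of convergence is 1/135.

R = 1/135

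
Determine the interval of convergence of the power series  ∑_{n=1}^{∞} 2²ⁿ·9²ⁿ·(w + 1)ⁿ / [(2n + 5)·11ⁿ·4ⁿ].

[-92/81, -70/81)

By the ratio test, |a_{n+1}/a_n| = [(2n + 5)/(2(n+1) + 5)] · 4·81/(11·4) → 81/11.
Thus R = 1/(81/11) = 11/81.
Endpoint w = -70/81: the terms behave like c/n; limit comparison with the harmonic series gives divergence.
At w = -92/81: convergence follows from the alternating series test (terms decrease monotonically to 0).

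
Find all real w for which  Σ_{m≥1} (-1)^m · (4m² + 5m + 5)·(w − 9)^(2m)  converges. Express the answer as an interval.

(8, 10)

By the ratio test, |a_{m+1}/a_m| = (4(m+1)² + 5(m+1) + 5)/(4m² + 5m + 5) → 1.
Successive powers of (w − 9) differ by 2, so the series converges when |w − 9|² · 1 < 1, i.e. |w − 9| < √(1) = 1. So R = 1.
At w = 10: the m-th term does not approach 0; divergence by the term test.
At w = 8: the terms have absolute value of order m², which does not tend to 0, so the series diverges by the divergence test.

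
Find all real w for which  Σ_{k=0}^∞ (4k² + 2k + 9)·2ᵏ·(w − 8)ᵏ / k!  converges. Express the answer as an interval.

(−∞, ∞)

By the ratio test, |a_{k+1}/a_k| = (4(k+1)² + 2(k+1) + 9)/(4k² + 2k + 9) · 2 · 1/(k+1) → 0.
The limit is 0, so the series converges for all w; R = ∞.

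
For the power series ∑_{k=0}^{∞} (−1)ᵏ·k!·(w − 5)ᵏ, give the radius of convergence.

Ratio test: |a_{k+1}/a_k| = (k+1) → ∞ as k → ∞.
Since the ratio → ∞, the series diverges for every w ≠ 5, and R = 0.

R = 0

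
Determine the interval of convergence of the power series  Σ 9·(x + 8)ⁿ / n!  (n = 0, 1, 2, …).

(−∞, ∞)

The ratio of consecutive coefficients is 9/9 · 1/(n+1) → 0.
Since the limit is 0 < 1 for every x, the series converges on all of ℝ and R = ∞.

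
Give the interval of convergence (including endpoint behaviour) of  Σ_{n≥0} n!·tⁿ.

Ratio test: |a_{n+1}/a_n| = (n+1) → ∞ as n → ∞.
The terms grow without bound for any t ≠ 0, so R = 0 (convergence only at t = 0).

{0}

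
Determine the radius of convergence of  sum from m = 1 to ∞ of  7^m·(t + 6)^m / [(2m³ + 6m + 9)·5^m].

Apply the ratio test: |a_{m+1}| / |a_m| = [(2m³ + 6m + 9)/(2(m+1)³ + 6(m+1) + 9)] · 7/5, which tends to 7/5 as m → ∞.
Convergence for |t + 6| · 7/5 < 1, i.e. |t + 6| < 5/7. So R = 5/7.

R = 5/7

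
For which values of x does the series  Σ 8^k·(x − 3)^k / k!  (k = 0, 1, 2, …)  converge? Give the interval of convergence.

Apply the ratio test: |a_{k+1}| / |a_k| = 8 · 1/(k+1), which tends to 0 as k → ∞.
Since the limit is 0 < 1 for every x, the series converges on all of ℝ and R = ∞.

(−∞, ∞)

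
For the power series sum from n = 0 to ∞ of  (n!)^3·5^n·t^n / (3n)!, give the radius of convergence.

By the ratio test, |a_{n+1}/a_n| = (n+1)³/[(3n+1)·(3n+2)·(3n+3)] · 5 → 5/27.
Hence the series converges for |t| < 1/(5/27) = 27/5, so the radius of convergence is 27/5.

R = 27/5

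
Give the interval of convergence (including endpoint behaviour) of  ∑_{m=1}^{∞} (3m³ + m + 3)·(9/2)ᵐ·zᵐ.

(-2/9, 2/9)

The ratio of consecutive coefficients is [(3(m+1)³ + (m+1) + 3)/(3m³ + m + 3)] · 9/2 → 9/2.
Thus R = 1/(9/2) = 2/9.
At z = 2/9: the terms have absolute value of order m³, which does not tend to 0, so the series diverges by the divergence test.
Check z = -2/9: the terms do not tend to 0, so the series diverges.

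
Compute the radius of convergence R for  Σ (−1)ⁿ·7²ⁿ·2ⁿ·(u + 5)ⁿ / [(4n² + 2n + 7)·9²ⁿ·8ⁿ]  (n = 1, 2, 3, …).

R = 324/49

By the ratio test, |a_{n+1}/a_n| = [(4n² + 2n + 7)/(4(n+1)² + 2(n+1) + 7)] · 49·2/(81·8) → 49/324.
Thus R = 1/(49/324) = 324/49.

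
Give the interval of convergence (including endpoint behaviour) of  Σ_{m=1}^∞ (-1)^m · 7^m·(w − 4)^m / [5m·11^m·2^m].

By the ratio test, |a_{m+1}/a_m| = [5m/5(m+1)] · 7/(11·2) → 7/22.
The series converges when 7/22 · |w − 4| < 1, giving R = 22/7.
At w = 50/7: convergence follows from the alternating series test (terms decrease monotonically to 0).
At w = 6/7: the terms behave like c/m; limit comparison with the harmonic series gives divergence.

(6/7, 50/7]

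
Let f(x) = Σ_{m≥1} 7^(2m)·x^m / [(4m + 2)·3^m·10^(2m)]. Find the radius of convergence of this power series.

The ratio of consecutive coefficients is [(4m + 2)/(4(m+1) + 2)] · 49/(3·100) → 49/300.
Convergence for |x| · 49/300 < 1, i.e. |x| < 300/49. So R = 300/49.

R = 300/49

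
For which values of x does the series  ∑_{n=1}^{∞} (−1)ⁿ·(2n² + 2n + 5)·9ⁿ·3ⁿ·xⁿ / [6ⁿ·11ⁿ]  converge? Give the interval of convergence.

Apply the ratio test: |a_{n+1}| / |a_n| = [(2(n+1)² + 2(n+1) + 5)/(2n² + 2n + 5)] · 9·3/(6·11), which tends to 9/22 as n → ∞.
The series converges when 9/22 · |x| < 1, giving R = 22/9.
At x = 22/9: the n-th term does not approach 0; divergence by the term test.
Check x = -22/9: the n-th term does not approach 0; divergence by the term test.

(-22/9, 22/9)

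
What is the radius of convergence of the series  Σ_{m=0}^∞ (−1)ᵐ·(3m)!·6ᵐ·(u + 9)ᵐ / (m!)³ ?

R = 1/162

By the ratio test, |a_{m+1}/a_m| = (3m+1)·(3m+2)·(3m+3)/(m+1)³ · 6 → 162.
Convergence for |u + 9| · 162 < 1, i.e. |u + 9| < 1/162. So R = 1/162.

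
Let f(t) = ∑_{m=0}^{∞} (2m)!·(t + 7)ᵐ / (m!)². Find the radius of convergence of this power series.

R = 1/4

By the ratio test, |a_{m+1}/a_m| = (2m+1)·(2m+2)/(m+1)² → 4.
Hence the series converges for |t + 7| < 1/(4) = 1/4, so the radius of convergence is 1/4.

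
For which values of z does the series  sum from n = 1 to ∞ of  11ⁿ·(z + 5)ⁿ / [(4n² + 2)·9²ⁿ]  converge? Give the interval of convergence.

By the ratio test, |a_{n+1}/a_n| = [(4n² + 2)/(4(n+1)² + 2)] · 11/81 → 11/81.
Hence the series converges for |z + 5| < 1/(11/81) = 81/11, so the radius of convergence is 81/11.
Endpoint z = 26/11: the terms are on the order of 1/n², so the series converges absolutely by comparison with the p-series (p = 2 > 1).
Endpoint z = -136/11: the series is dominated by a constant times Σ 1/n², which converges (p = 2 > 1).

[-136/11, 26/11]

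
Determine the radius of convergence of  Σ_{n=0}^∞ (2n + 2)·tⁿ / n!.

R = ∞

The ratio of consecutive coefficients is (2(n+1) + 2)/(2n + 2) · 1/(n+1) → 0.
Since the limit is 0 < 1 for every t, the series converges on all of ℝ and R = ∞.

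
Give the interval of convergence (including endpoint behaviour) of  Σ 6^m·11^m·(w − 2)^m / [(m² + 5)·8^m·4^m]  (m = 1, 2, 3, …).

[50/33, 82/33]

Ratio test: |a_{m+1}/a_m| = [(m² + 5)/((m+1)² + 5)] · 6·11/(8·4) → 33/16 as m → ∞.
Thus R = 1/(33/16) = 16/33.
At w = 82/33: absolute convergence follows by limit comparison with Σ 1/m².
Endpoint w = 50/33: absolute convergence follows by limit comparison with Σ 1/m².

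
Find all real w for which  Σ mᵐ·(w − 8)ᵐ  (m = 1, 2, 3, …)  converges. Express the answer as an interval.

{8}

Applying the root test, |a_m|^(1/m) = m → ∞.
Since the m-th root of |a_m| is unbounded, the series converges only at w = 8; R = 0.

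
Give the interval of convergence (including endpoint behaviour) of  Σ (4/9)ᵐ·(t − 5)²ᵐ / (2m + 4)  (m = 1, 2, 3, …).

(7/2, 13/2)

By the ratio test, |a_{m+1}/a_m| = [(2m + 4)/(2(m+1) + 4)] · 4/9 → 4/9.
Since the exponent of (t − 5) increases by 2 each term, convergence requires |t − 5|² < 9/4, hence R = 3/2.
Endpoint t = 13/2: the terms are asymptotic to a nonzero constant times 1/m, so the series diverges by limit comparison with Σ 1/m.
Check t = 7/2: the terms are asymptotic to a nonzero constant times 1/m, so the series diverges by limit comparison with Σ 1/m.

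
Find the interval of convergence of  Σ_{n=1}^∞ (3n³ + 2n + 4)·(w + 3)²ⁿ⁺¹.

By the ratio test, |a_{n+1}/a_n| = (3(n+1)³ + 2(n+1) + 4)/(3n³ + 2n + 4) → 1.
Successive powers of (w + 3) differ by 2, so the series converges when |w + 3|² · 1 < 1, i.e. |w + 3| < √(1) = 1. So R = 1.
Check w = -2: the terms do not tend to 0, so the series diverges.
Check w = -4: the terms do not tend to 0, so the series diverges.

(-4, -2)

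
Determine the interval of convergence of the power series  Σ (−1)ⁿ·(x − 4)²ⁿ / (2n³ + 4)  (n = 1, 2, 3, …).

Ratio test: |a_{n+1}/a_n| = (2n³ + 4)/(2(n+1)³ + 4) → 1 as n → ∞.
Successive powers of (x − 4) differ by 2, so the series converges when |x − 4|² · 1 < 1, i.e. |x − 4| < √(1) = 1. So R = 1.
At x = 5: the terms are on the order of 1/n³, so the series converges absolutely by comparison with the p-series (p = 3 > 1).
Endpoint x = 3: the terms are on the order of 1/n³, so the series converges absolutely by comparison with the p-series (p = 3 > 1).

[3, 5]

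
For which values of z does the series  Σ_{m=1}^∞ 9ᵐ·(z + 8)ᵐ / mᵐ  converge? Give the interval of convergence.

Applying the root test, |a_m|^(1/m) = 9/m → 0.
Since the m-th root of |a_m| tends to 0, the series converges for all real z; R = ∞.

(−∞, ∞)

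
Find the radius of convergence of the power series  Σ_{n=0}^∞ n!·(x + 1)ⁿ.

The ratio of consecutive coefficients is (n+1) → ∞.
The terms grow without bound for any (x + 1) ≠ 0, so R = 0 (convergence only at x = -1).

R = 0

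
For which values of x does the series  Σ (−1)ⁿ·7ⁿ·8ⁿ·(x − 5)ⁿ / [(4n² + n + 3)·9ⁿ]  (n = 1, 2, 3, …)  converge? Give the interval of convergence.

By the ratio test, |a_{n+1}/a_n| = [(4n² + n + 3)/(4(n+1)² + (n+1) + 3)] · 7·8/9 → 56/9.
Convergence for |x − 5| · 56/9 < 1, i.e. |x − 5| < 9/56. So R = 9/56.
When x = 289/56, the terms are on the order of 1/n², so the series converges absolutely by comparison with the p-series (p = 2 > 1).
When x = 271/56, the terms are on the order of 1/n², so the series converges absolutely by comparison with the p-series (p = 2 > 1).

[271/56, 289/56]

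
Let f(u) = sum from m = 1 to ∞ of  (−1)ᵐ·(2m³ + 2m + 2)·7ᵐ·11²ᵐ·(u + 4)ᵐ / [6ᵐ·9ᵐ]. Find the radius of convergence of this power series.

The ratio of consecutive coefficients is [(2(m+1)³ + 2(m+1) + 2)/(2m³ + 2m + 2)] · 7·121/(6·9) → 847/54.
The series converges when 847/54 · |u + 4| < 1, giving R = 54/847.

R = 54/847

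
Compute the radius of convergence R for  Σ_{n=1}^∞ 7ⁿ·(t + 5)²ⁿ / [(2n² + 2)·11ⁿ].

R = √77/7

The ratio of consecutive coefficients is [(2n² + 2)/(2(n+1)² + 2)] · 7/11 → 7/11.
Successive powers of (t + 5) differ by 2, so the series converges when |t + 5|² · 7/11 < 1, i.e. |t + 5| < √(11/7). So R = √77/7.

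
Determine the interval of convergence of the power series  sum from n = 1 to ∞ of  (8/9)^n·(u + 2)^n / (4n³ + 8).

Apply the ratio test: |a_{n+1}| / |a_n| = [(4n³ + 8)/(4(n+1)³ + 8)] · 8/9, which tends to 8/9 as n → ∞.
Convergence for |u + 2| · 8/9 < 1, i.e. |u + 2| < 9/8. So R = 9/8.
When u = -7/8, the series is dominated by a constant times Σ 1/n³, which converges (p = 3 > 1).
Endpoint u = -25/8: the series is dominated by a constant times Σ 1/n³, which converges (p = 3 > 1).

[-25/8, -7/8]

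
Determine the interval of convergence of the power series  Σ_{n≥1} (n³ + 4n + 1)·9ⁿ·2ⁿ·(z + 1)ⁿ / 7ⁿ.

Ratio test: |a_{n+1}/a_n| = [((n+1)³ + 4(n+1) + 1)/(n³ + 4n + 1)] · 9·2/7 → 18/7 as n → ∞.
Hence the series converges for |z + 1| < 1/(18/7) = 7/18, so the radius of convergence is 7/18.
At z = -11/18: the terms do not tend to 0, so the series diverges.
Check z = -25/18: the terms do not tend to 0, so the series diverges.

(-25/18, -11/18)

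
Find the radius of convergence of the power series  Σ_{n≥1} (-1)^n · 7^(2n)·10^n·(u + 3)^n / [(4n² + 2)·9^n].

Apply the ratio test: |a_{n+1}| / |a_n| = [(4n² + 2)/(4(n+1)² + 2)] · 49·10/9, which tends to 490/9 as n → ∞.
Convergence for |u + 3| · 490/9 < 1, i.e. |u + 3| < 9/490. So R = 9/490.

R = 9/490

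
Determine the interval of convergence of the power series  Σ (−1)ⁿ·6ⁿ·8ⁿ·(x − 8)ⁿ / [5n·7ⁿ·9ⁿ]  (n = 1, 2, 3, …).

(107/16, 149/16]

By the ratio test, |a_{n+1}/a_n| = [5n/5(n+1)] · 6·8/(7·9) → 16/21.
Hence the series converges for |x − 8| < 1/(16/21) = 21/16, so the radius of convergence is 21/16.
At x = 149/16: the terms alternate in sign and decrease monotonically to 0 in absolute value (size ~ c/n), so the alternating series test gives convergence.
At x = 107/16: comparison with the harmonic series Σ 1/n shows the series diverges.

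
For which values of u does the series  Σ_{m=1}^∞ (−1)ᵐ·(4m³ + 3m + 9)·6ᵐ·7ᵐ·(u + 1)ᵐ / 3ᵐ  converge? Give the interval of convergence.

Ratio test: |a_{m+1}/a_m| = [(4(m+1)³ + 3(m+1) + 9)/(4m³ + 3m + 9)] · 6·7/3 → 14 as m → ∞.
Hence the series converges for |u + 1| < 1/(14) = 1/14, so the radius of convergence is 1/14.
Check u = -13/14: the terms have absolute value of order m³, which does not tend to 0, so the series diverges by the divergence test.
At u = -15/14: the terms have absolute value of order m³, which does not tend to 0, so the series diverges by the divergence test.

(-15/14, -13/14)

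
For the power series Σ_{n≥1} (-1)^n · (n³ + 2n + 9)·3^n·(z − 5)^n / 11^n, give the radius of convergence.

R = 11/3

By the ratio test, |a_{n+1}/a_n| = [((n+1)³ + 2(n+1) + 9)/(n³ + 2n + 9)] · 3/11 → 3/11.
The series converges when 3/11 · |z − 5| < 1, giving R = 11/3.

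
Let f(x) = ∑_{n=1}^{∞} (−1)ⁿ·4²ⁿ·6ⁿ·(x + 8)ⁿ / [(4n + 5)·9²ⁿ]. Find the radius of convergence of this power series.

Ratio test: |a_{n+1}/a_n| = [(4n + 5)/(4(n+1) + 5)] · 16·6/81 → 32/27 as n → ∞.
Convergence for |x + 8| · 32/27 < 1, i.e. |x + 8| < 27/32. So R = 27/32.

R = 27/32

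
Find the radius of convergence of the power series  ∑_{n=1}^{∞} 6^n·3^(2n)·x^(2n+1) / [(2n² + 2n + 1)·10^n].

R = √15/9

Apply the ratio test: |a_{n+1}| / |a_n| = [(2n² + 2n + 1)/(2(n+1)² + 2(n+1) + 1)] · 6·9/10, which tends to 27/5 as n → ∞.
Writing y = x², the series in y has radius 5/27, so |x| < √(5/27) and R = √15/9.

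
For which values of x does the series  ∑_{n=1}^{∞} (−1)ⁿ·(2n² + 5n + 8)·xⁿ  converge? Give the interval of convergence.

The ratio of consecutive coefficients is (2(n+1)² + 5(n+1) + 8)/(2n² + 5n + 8) → 1.
Convergence for |x| < 1, so R = 1.
When x = 1, the terms have absolute value of order n², which does not tend to 0, so the series diverges by the divergence test.
When x = -1, the terms have absolute value of order n², which does not tend to 0, so the series diverges by the divergence test.

(-1, 1)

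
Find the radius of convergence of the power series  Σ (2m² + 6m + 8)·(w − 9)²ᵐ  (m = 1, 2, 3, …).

Apply the ratio test: |a_{m+1}| / |a_m| = (2(m+1)² + 6(m+1) + 8)/(2m² + 6m + 8), which tends to 1 as m → ∞.
Writing y = (w − 9)², the series in y has radius 1, so |w − 9| < √(1) = 1 and R = 1.

R = 1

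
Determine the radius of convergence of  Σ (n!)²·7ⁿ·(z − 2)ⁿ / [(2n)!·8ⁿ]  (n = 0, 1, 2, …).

Apply the ratio test: |a_{n+1}| / |a_n| = (n+1)²/[(2n+1)·(2n+2)] · 7/8, which tends to 7/32 as n → ∞.
Convergence for |z − 2| · 7/32 < 1, i.e. |z − 2| < 32/7. So R = 32/7.

R = 32/7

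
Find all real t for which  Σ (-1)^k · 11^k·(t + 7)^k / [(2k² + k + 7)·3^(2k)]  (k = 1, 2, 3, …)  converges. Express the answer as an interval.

By the ratio test, |a_{k+1}/a_k| = [(2k² + k + 7)/(2(k+1)² + (k+1) + 7)] · 11/9 → 11/9.
Thus R = 1/(11/9) = 9/11.
When t = -68/11, the terms are on the order of 1/k², so the series converges absolutely by comparison with the p-series (p = 2 > 1).
At t = -86/11: the terms are on the order of 1/k², so the series converges absolutely by comparison with the p-series (p = 2 > 1).

[-86/11, -68/11]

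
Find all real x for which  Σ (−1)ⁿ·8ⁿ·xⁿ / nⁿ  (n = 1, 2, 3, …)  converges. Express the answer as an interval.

By the Cauchy root test, |a_n|^(1/n) = 8/n → 0.
Since the n-th root of |a_n| tends to 0, the series converges for all real x; R = ∞.

(−∞, ∞)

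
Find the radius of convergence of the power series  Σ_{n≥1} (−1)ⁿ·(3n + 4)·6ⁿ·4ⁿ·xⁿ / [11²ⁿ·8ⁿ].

By the ratio test, |a_{n+1}/a_n| = [(3(n+1) + 4)/(3n + 4)] · 6·4/(121·8) → 3/121.
Hence the series converges for |x| < 1/(3/121) = 121/3, so the radius of convergence is 121/3.

R = 121/3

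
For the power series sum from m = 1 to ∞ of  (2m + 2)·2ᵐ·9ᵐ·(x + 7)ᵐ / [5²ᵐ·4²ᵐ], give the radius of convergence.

By the ratio test, |a_{m+1}/a_m| = [(2(m+1) + 2)/(2m + 2)] · 2·9/(25·16) → 9/200.
Convergence for |x + 7| · 9/200 < 1, i.e. |x + 7| < 200/9. So R = 200/9.

R = 200/9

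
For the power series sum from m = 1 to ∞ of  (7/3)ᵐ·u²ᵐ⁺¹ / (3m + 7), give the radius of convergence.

R = √21/7

The ratio of consecutive coefficients is [(3m + 7)/(3(m+1) + 7)] · 7/3 → 7/3.
Successive powers of u differ by 2, so the series converges when |u|² · 7/3 < 1, i.e. |u| < √(3/7). So R = √21/7.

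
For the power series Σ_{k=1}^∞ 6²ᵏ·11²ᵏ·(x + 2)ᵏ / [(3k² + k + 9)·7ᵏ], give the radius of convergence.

R = 7/4356

The ratio of consecutive coefficients is [(3k² + k + 9)/(3(k+1)² + (k+1) + 9)] · 36·121/7 → 4356/7.
Hence the series converges for |x + 2| < 1/(4356/7) = 7/4356, so the radius of convergence is 7/4356.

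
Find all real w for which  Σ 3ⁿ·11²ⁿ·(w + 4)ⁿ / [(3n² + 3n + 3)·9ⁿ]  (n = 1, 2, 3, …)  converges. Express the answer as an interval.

Ratio test: |a_{n+1}/a_n| = [(3n² + 3n + 3)/(3(n+1)² + 3(n+1) + 3)] · 3·121/9 → 121/3 as n → ∞.
Hence the series converges for |w + 4| < 1/(121/3) = 3/121, so the radius of convergence is 3/121.
Check w = -481/121: the series is dominated by a constant times Σ 1/n², which converges (p = 2 > 1).
At w = -487/121: the terms are on the order of 1/n², so the series converges absolutely by comparison with the p-series (p = 2 > 1).

[-487/121, -481/121]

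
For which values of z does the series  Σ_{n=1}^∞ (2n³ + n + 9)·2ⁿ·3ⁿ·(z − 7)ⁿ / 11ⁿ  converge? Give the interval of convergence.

(31/6, 53/6)

Ratio test: |a_{n+1}/a_n| = [(2(n+1)³ + (n+1) + 9)/(2n³ + n + 9)] · 2·3/11 → 6/11 as n → ∞.
Hence the series converges for |z − 7| < 1/(6/11) = 11/6, so the radius of convergence is 11/6.
Check z = 53/6: the terms do not tend to 0, so the series diverges.
Endpoint z = 31/6: the terms have absolute value of order n³, which does not tend to 0, so the series diverges by the divergence test.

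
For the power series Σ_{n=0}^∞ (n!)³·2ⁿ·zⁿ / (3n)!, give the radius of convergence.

R = 27/2

Apply the ratio test: |a_{n+1}| / |a_n| = (n+1)³/[(3n+1)·(3n+2)·(3n+3)] · 2, which tends to 2/27 as n → ∞.
Thus R = 1/(2/27) = 27/2.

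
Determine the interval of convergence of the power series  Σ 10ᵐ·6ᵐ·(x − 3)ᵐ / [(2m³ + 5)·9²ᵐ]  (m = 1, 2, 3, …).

Apply the ratio test: |a_{m+1}| / |a_m| = [(2m³ + 5)/(2(m+1)³ + 5)] · 10·6/81, which tends to 20/27 as m → ∞.
The series converges when 20/27 · |x − 3| < 1, giving R = 27/20.
When x = 87/20, the terms are on the order of 1/m³, so the series converges absolutely by comparison with the p-series (p = 3 > 1).
When x = 33/20, the terms are on the order of 1/m³, so the series converges absolutely by comparison with the p-series (p = 3 > 1).

[33/20, 87/20]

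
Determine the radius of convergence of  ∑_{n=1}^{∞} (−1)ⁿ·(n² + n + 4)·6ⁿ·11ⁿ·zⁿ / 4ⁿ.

Apply the ratio test: |a_{n+1}| / |a_n| = [((n+1)² + (n+1) + 4)/(n² + n + 4)] · 6·11/4, which tends to 33/2 as n → ∞.
Hence the series converges for |z| < 1/(33/2) = 2/33, so the radius of convergence is 2/33.

R = 2/33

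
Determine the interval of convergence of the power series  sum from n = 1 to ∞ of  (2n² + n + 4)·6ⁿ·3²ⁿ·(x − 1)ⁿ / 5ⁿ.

Ratio test: |a_{n+1}/a_n| = [(2(n+1)² + (n+1) + 4)/(2n² + n + 4)] · 6·9/5 → 54/5 as n → ∞.
The series converges when 54/5 · |x − 1| < 1, giving R = 5/54.
When x = 59/54, the terms have absolute value of order n², which does not tend to 0, so the series diverges by the divergence test.
Endpoint x = 49/54: the n-th term does not approach 0; divergence by the term test.

(49/54, 59/54)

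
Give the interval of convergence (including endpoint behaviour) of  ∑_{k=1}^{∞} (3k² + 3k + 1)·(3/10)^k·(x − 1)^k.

Ratio test: |a_{k+1}/a_k| = [(3(k+1)² + 3(k+1) + 1)/(3k² + 3k + 1)] · 3/10 → 3/10 as k → ∞.
The series converges when 3/10 · |x − 1| < 1, giving R = 10/3.
When x = 13/3, the k-th term does not approach 0; divergence by the term test.
At x = -7/3: the k-th term does not approach 0; divergence by the term test.

(-7/3, 13/3)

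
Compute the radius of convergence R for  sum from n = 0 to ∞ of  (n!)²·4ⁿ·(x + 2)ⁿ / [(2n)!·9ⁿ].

R = 9

By the ratio test, |a_{n+1}/a_n| = (n+1)²/[(2n+1)·(2n+2)] · 4/9 → 1/9.
The series converges when 1/9 · |x + 2| < 1, giving R = 9.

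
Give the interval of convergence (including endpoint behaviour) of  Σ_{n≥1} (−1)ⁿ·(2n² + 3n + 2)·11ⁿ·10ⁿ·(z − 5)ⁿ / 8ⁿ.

(271/55, 279/55)

Ratio test: |a_{n+1}/a_n| = [(2(n+1)² + 3(n+1) + 2)/(2n² + 3n + 2)] · 11·10/8 → 55/4 as n → ∞.
Thus R = 1/(55/4) = 4/55.
Check z = 279/55: the n-th term does not approach 0; divergence by the term test.
Endpoint z = 271/55: the terms do not tend to 0, so the series diverges.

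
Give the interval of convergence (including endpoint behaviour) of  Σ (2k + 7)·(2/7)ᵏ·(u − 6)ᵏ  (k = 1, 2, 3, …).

(5/2, 19/2)

Apply the ratio test: |a_{k+1}| / |a_k| = [(2(k+1) + 7)/(2k + 7)] · 2/7, which tends to 2/7 as k → ∞.
Hence the series converges for |u − 6| < 1/(2/7) = 7/2, so the radius of convergence is 7/2.
Endpoint u = 19/2: the terms do not tend to 0, so the series diverges.
When u = 5/2, the k-th term does not approach 0; divergence by the term test.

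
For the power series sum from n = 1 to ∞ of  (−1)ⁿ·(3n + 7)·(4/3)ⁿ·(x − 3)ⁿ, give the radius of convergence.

By the ratio test, |a_{n+1}/a_n| = [(3(n+1) + 7)/(3n + 7)] · 4/3 → 4/3.
Thus R = 1/(4/3) = 3/4.

R = 3/4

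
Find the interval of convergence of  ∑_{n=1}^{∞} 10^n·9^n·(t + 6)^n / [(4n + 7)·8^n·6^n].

Ratio test: |a_{n+1}/a_n| = [(4n + 7)/(4(n+1) + 7)] · 10·9/(8·6) → 15/8 as n → ∞.
Convergence for |t + 6| · 15/8 < 1, i.e. |t + 6| < 8/15. So R = 8/15.
At t = -82/15: the terms are asymptotic to a nonzero constant times 1/n, so the series diverges by limit comparison with Σ 1/n.
When t = -98/15, convergence follows from the alternating series test (terms decrease monotonically to 0).

[-98/15, -82/15)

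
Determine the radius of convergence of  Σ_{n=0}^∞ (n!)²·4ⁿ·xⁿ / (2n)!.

The ratio of consecutive coefficients is (n+1)²/[(2n+1)·(2n+2)] · 4 → 1.
So the series converges when |x| < 1 and diverges when |x| > 1; R = 1.

R = 1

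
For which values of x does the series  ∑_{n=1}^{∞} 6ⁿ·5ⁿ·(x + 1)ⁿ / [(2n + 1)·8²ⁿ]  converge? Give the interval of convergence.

[-47/15, 17/15)

The ratio of consecutive coefficients is [(2n + 1)/(2(n+1) + 1)] · 6·5/64 → 15/32.
Hence the series converges for |x + 1| < 1/(15/32) = 32/15, so the radius of convergence is 32/15.
At x = 17/15: the terms behave like c/n; limit comparison with the harmonic series gives divergence.
At x = -47/15: convergence follows from the alternating series test (terms decrease monotonically to 0).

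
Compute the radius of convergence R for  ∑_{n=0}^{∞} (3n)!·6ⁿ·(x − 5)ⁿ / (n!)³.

R = 1/162

Ratio test: |a_{n+1}/a_n| = (3n+1)·(3n+2)·(3n+3)/(n+1)³ · 6 → 162 as n → ∞.
Thus R = 1/(162) = 1/162.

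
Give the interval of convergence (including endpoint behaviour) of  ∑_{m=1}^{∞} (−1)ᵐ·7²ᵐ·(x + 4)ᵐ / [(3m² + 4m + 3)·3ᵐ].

[-199/49, -193/49]

The ratio of consecutive coefficients is [(3m² + 4m + 3)/(3(m+1)² + 4(m+1) + 3)] · 49/3 → 49/3.
The series converges when 49/3 · |x + 4| < 1, giving R = 3/49.
At x = -193/49: the terms are on the order of 1/m², so the series converges absolutely by comparison with the p-series (p = 2 > 1).
When x = -199/49, absolute convergence follows by limit comparison with Σ 1/m².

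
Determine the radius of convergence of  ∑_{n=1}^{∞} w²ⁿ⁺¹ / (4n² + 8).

R = 1

Ratio test: |a_{n+1}/a_n| = (4n² + 8)/(4(n+1)² + 8) → 1 as n → ∞.
Writing y = w², the series in y has radius 1, so |w| < √(1) = 1 and R = 1.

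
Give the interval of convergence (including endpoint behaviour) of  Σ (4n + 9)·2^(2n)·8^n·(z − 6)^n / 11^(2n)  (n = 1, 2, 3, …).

Apply the ratio test: |a_{n+1}| / |a_n| = [(4(n+1) + 9)/(4n + 9)] · 4·8/121, which tends to 32/121 as n → ∞.
The series converges when 32/121 · |z − 6| < 1, giving R = 121/32.
Check z = 313/32: the n-th term does not approach 0; divergence by the term test.
When z = 71/32, the terms have absolute value of order n, which does not tend to 0, so the series diverges by the divergence test.

(71/32, 313/32)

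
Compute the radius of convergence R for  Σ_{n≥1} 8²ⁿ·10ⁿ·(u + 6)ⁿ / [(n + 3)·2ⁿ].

R = 1/320

Apply the ratio test: |a_{n+1}| / |a_n| = [(n + 3)/((n+1) + 3)] · 64·10/2, which tends to 320 as n → ∞.
Thus R = 1/(320) = 1/320.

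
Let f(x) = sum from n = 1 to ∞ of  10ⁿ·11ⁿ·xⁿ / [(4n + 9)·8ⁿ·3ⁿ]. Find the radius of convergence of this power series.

By the ratio test, |a_{n+1}/a_n| = [(4n + 9)/(4(n+1) + 9)] · 10·11/(8·3) → 55/12.
Convergence for |x| · 55/12 < 1, i.e. |x| < 12/55. So R = 12/55.

R = 12/55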